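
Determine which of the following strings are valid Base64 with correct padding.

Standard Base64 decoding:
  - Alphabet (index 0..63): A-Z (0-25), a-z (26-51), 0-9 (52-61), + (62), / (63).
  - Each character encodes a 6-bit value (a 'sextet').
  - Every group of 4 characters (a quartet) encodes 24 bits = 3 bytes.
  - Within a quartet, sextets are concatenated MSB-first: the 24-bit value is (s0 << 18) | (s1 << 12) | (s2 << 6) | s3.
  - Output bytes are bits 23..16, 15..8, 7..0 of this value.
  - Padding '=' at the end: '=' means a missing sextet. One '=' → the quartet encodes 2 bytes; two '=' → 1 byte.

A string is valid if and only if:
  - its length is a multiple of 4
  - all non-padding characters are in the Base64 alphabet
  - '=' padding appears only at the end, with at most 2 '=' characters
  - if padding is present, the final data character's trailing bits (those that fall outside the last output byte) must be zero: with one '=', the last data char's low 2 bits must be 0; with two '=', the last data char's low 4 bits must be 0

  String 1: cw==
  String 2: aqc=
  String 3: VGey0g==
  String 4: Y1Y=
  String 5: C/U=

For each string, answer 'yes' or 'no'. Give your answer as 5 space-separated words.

Answer: yes yes yes yes yes

Derivation:
String 1: 'cw==' → valid
String 2: 'aqc=' → valid
String 3: 'VGey0g==' → valid
String 4: 'Y1Y=' → valid
String 5: 'C/U=' → valid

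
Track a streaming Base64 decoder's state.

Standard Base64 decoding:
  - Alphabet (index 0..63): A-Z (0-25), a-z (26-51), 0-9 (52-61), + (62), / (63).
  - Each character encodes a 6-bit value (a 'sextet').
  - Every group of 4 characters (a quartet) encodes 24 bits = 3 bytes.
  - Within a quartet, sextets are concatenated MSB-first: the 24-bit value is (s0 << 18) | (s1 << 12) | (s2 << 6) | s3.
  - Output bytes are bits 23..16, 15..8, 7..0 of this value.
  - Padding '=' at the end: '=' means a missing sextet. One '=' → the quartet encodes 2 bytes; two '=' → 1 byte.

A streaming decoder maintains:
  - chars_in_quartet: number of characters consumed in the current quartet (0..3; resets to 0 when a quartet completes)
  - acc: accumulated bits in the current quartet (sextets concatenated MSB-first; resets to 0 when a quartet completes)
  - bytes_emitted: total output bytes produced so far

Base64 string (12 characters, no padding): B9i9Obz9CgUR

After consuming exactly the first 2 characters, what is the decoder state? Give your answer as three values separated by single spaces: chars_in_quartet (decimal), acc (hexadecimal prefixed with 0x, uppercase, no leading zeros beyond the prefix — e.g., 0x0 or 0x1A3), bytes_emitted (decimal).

After char 0 ('B'=1): chars_in_quartet=1 acc=0x1 bytes_emitted=0
After char 1 ('9'=61): chars_in_quartet=2 acc=0x7D bytes_emitted=0

Answer: 2 0x7D 0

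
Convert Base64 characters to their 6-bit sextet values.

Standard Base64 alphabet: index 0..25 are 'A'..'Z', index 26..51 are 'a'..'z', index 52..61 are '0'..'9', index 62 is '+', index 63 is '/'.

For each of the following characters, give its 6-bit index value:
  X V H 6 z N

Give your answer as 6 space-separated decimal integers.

'X': A..Z range, ord('X') − ord('A') = 23
'V': A..Z range, ord('V') − ord('A') = 21
'H': A..Z range, ord('H') − ord('A') = 7
'6': 0..9 range, 52 + ord('6') − ord('0') = 58
'z': a..z range, 26 + ord('z') − ord('a') = 51
'N': A..Z range, ord('N') − ord('A') = 13

Answer: 23 21 7 58 51 13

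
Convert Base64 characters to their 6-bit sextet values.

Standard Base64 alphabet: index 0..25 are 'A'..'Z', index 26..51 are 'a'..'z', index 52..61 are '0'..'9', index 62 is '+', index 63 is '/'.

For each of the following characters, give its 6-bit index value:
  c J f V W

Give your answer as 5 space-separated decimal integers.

'c': a..z range, 26 + ord('c') − ord('a') = 28
'J': A..Z range, ord('J') − ord('A') = 9
'f': a..z range, 26 + ord('f') − ord('a') = 31
'V': A..Z range, ord('V') − ord('A') = 21
'W': A..Z range, ord('W') − ord('A') = 22

Answer: 28 9 31 21 22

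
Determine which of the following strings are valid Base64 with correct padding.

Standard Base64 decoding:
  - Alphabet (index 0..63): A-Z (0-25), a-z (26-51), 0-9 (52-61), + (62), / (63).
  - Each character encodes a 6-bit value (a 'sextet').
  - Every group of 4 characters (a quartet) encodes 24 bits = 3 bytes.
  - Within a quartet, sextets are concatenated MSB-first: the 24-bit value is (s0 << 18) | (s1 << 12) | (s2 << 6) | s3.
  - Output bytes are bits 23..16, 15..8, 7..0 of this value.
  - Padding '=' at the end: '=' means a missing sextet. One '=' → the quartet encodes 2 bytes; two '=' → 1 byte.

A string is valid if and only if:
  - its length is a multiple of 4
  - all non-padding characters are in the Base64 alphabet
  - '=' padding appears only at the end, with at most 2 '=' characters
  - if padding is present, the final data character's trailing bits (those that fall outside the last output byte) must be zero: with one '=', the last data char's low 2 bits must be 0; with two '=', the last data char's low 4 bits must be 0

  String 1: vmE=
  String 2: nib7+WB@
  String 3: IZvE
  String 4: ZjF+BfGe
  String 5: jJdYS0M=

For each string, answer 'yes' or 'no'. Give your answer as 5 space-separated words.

Answer: yes no yes yes yes

Derivation:
String 1: 'vmE=' → valid
String 2: 'nib7+WB@' → invalid (bad char(s): ['@'])
String 3: 'IZvE' → valid
String 4: 'ZjF+BfGe' → valid
String 5: 'jJdYS0M=' → valid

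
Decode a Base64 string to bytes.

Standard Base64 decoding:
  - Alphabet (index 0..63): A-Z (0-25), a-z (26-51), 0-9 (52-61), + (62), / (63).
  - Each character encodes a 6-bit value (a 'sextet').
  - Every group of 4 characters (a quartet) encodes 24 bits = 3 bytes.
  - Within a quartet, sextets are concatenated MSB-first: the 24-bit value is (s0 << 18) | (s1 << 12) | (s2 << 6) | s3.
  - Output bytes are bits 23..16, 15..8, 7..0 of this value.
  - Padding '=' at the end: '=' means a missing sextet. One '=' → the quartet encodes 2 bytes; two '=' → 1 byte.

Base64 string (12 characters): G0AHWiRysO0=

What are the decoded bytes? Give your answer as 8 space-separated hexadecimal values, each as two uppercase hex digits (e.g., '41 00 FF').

Answer: 1B 40 07 5A 24 72 B0 ED

Derivation:
After char 0 ('G'=6): chars_in_quartet=1 acc=0x6 bytes_emitted=0
After char 1 ('0'=52): chars_in_quartet=2 acc=0x1B4 bytes_emitted=0
After char 2 ('A'=0): chars_in_quartet=3 acc=0x6D00 bytes_emitted=0
After char 3 ('H'=7): chars_in_quartet=4 acc=0x1B4007 -> emit 1B 40 07, reset; bytes_emitted=3
After char 4 ('W'=22): chars_in_quartet=1 acc=0x16 bytes_emitted=3
After char 5 ('i'=34): chars_in_quartet=2 acc=0x5A2 bytes_emitted=3
After char 6 ('R'=17): chars_in_quartet=3 acc=0x16891 bytes_emitted=3
After char 7 ('y'=50): chars_in_quartet=4 acc=0x5A2472 -> emit 5A 24 72, reset; bytes_emitted=6
After char 8 ('s'=44): chars_in_quartet=1 acc=0x2C bytes_emitted=6
After char 9 ('O'=14): chars_in_quartet=2 acc=0xB0E bytes_emitted=6
After char 10 ('0'=52): chars_in_quartet=3 acc=0x2C3B4 bytes_emitted=6
Padding '=': partial quartet acc=0x2C3B4 -> emit B0 ED; bytes_emitted=8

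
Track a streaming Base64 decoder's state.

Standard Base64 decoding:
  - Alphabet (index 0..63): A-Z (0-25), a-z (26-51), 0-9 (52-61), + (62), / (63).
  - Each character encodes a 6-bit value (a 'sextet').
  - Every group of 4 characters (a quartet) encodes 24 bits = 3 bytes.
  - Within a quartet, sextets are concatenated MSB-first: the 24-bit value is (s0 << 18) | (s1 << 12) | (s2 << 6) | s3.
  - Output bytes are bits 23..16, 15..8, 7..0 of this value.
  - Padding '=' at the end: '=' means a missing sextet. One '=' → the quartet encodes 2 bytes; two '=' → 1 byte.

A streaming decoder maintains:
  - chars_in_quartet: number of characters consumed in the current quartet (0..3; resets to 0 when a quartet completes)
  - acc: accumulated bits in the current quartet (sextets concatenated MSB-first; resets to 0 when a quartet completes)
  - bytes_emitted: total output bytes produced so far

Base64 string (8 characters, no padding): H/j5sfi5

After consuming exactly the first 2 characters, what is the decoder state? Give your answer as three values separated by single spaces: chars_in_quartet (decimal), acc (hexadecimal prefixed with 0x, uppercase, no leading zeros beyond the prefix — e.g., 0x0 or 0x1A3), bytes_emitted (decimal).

Answer: 2 0x1FF 0

Derivation:
After char 0 ('H'=7): chars_in_quartet=1 acc=0x7 bytes_emitted=0
After char 1 ('/'=63): chars_in_quartet=2 acc=0x1FF bytes_emitted=0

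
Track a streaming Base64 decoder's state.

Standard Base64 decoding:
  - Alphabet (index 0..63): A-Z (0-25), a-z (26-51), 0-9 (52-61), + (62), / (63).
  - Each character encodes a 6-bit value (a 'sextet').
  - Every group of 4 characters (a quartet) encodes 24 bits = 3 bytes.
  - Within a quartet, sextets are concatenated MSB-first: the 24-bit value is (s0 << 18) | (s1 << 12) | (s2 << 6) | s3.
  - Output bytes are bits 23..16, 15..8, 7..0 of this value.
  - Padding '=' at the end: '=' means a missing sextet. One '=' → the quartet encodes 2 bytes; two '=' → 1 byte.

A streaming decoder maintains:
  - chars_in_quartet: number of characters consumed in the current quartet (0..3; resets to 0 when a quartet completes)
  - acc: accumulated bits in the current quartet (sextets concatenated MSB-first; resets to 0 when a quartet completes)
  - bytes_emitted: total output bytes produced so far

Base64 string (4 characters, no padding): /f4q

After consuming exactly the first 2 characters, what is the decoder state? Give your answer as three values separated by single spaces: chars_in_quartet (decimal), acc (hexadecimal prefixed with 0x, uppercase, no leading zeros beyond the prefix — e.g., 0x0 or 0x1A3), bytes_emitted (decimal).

Answer: 2 0xFDF 0

Derivation:
After char 0 ('/'=63): chars_in_quartet=1 acc=0x3F bytes_emitted=0
After char 1 ('f'=31): chars_in_quartet=2 acc=0xFDF bytes_emitted=0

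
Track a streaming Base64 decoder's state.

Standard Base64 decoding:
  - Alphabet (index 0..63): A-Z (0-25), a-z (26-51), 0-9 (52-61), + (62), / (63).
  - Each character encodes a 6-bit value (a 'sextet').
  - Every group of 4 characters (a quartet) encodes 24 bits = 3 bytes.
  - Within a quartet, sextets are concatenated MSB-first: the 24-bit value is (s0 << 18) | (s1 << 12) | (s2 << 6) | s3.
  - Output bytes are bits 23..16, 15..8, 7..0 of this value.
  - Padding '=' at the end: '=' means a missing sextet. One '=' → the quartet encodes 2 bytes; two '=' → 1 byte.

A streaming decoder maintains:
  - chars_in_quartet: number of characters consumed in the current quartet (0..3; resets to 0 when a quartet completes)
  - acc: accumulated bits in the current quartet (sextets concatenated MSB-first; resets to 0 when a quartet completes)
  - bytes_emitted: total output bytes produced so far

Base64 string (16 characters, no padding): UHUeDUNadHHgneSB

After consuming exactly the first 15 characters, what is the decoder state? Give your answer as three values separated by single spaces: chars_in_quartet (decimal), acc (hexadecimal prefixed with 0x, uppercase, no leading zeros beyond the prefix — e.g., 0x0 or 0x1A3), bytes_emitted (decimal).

After char 0 ('U'=20): chars_in_quartet=1 acc=0x14 bytes_emitted=0
After char 1 ('H'=7): chars_in_quartet=2 acc=0x507 bytes_emitted=0
After char 2 ('U'=20): chars_in_quartet=3 acc=0x141D4 bytes_emitted=0
After char 3 ('e'=30): chars_in_quartet=4 acc=0x50751E -> emit 50 75 1E, reset; bytes_emitted=3
After char 4 ('D'=3): chars_in_quartet=1 acc=0x3 bytes_emitted=3
After char 5 ('U'=20): chars_in_quartet=2 acc=0xD4 bytes_emitted=3
After char 6 ('N'=13): chars_in_quartet=3 acc=0x350D bytes_emitted=3
After char 7 ('a'=26): chars_in_quartet=4 acc=0xD435A -> emit 0D 43 5A, reset; bytes_emitted=6
After char 8 ('d'=29): chars_in_quartet=1 acc=0x1D bytes_emitted=6
After char 9 ('H'=7): chars_in_quartet=2 acc=0x747 bytes_emitted=6
After char 10 ('H'=7): chars_in_quartet=3 acc=0x1D1C7 bytes_emitted=6
After char 11 ('g'=32): chars_in_quartet=4 acc=0x7471E0 -> emit 74 71 E0, reset; bytes_emitted=9
After char 12 ('n'=39): chars_in_quartet=1 acc=0x27 bytes_emitted=9
After char 13 ('e'=30): chars_in_quartet=2 acc=0x9DE bytes_emitted=9
After char 14 ('S'=18): chars_in_quartet=3 acc=0x27792 bytes_emitted=9

Answer: 3 0x27792 9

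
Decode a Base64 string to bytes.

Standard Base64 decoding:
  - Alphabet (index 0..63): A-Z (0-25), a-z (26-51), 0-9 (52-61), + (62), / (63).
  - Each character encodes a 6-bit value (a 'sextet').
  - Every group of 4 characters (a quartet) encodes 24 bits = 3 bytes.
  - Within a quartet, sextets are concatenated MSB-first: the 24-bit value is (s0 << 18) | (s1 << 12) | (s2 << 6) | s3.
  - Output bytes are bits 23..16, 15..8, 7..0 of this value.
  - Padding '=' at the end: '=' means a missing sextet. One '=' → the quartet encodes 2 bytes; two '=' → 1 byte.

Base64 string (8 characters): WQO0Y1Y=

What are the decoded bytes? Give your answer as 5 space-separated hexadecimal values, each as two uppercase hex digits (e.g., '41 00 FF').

Answer: 59 03 B4 63 56

Derivation:
After char 0 ('W'=22): chars_in_quartet=1 acc=0x16 bytes_emitted=0
After char 1 ('Q'=16): chars_in_quartet=2 acc=0x590 bytes_emitted=0
After char 2 ('O'=14): chars_in_quartet=3 acc=0x1640E bytes_emitted=0
After char 3 ('0'=52): chars_in_quartet=4 acc=0x5903B4 -> emit 59 03 B4, reset; bytes_emitted=3
After char 4 ('Y'=24): chars_in_quartet=1 acc=0x18 bytes_emitted=3
After char 5 ('1'=53): chars_in_quartet=2 acc=0x635 bytes_emitted=3
After char 6 ('Y'=24): chars_in_quartet=3 acc=0x18D58 bytes_emitted=3
Padding '=': partial quartet acc=0x18D58 -> emit 63 56; bytes_emitted=5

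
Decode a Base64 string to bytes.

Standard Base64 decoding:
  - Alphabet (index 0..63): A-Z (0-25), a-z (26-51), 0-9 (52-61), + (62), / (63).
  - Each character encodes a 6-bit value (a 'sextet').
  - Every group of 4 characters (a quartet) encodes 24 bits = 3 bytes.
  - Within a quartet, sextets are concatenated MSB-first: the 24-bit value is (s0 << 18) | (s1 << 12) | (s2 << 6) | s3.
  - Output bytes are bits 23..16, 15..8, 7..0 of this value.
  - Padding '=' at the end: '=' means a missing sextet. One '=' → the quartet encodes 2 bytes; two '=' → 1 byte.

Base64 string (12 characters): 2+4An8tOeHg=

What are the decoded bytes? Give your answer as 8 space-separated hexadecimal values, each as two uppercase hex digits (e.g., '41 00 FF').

After char 0 ('2'=54): chars_in_quartet=1 acc=0x36 bytes_emitted=0
After char 1 ('+'=62): chars_in_quartet=2 acc=0xDBE bytes_emitted=0
After char 2 ('4'=56): chars_in_quartet=3 acc=0x36FB8 bytes_emitted=0
After char 3 ('A'=0): chars_in_quartet=4 acc=0xDBEE00 -> emit DB EE 00, reset; bytes_emitted=3
After char 4 ('n'=39): chars_in_quartet=1 acc=0x27 bytes_emitted=3
After char 5 ('8'=60): chars_in_quartet=2 acc=0x9FC bytes_emitted=3
After char 6 ('t'=45): chars_in_quartet=3 acc=0x27F2D bytes_emitted=3
After char 7 ('O'=14): chars_in_quartet=4 acc=0x9FCB4E -> emit 9F CB 4E, reset; bytes_emitted=6
After char 8 ('e'=30): chars_in_quartet=1 acc=0x1E bytes_emitted=6
After char 9 ('H'=7): chars_in_quartet=2 acc=0x787 bytes_emitted=6
After char 10 ('g'=32): chars_in_quartet=3 acc=0x1E1E0 bytes_emitted=6
Padding '=': partial quartet acc=0x1E1E0 -> emit 78 78; bytes_emitted=8

Answer: DB EE 00 9F CB 4E 78 78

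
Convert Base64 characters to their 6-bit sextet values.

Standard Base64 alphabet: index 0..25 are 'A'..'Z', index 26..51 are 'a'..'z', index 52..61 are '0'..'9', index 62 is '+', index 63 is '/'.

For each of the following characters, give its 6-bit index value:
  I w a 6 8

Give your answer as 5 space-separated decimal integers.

'I': A..Z range, ord('I') − ord('A') = 8
'w': a..z range, 26 + ord('w') − ord('a') = 48
'a': a..z range, 26 + ord('a') − ord('a') = 26
'6': 0..9 range, 52 + ord('6') − ord('0') = 58
'8': 0..9 range, 52 + ord('8') − ord('0') = 60

Answer: 8 48 26 58 60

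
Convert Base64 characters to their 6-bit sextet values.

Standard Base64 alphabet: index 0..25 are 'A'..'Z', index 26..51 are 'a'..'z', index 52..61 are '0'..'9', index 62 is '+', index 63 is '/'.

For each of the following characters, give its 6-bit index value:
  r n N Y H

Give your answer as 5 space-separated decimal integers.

'r': a..z range, 26 + ord('r') − ord('a') = 43
'n': a..z range, 26 + ord('n') − ord('a') = 39
'N': A..Z range, ord('N') − ord('A') = 13
'Y': A..Z range, ord('Y') − ord('A') = 24
'H': A..Z range, ord('H') − ord('A') = 7

Answer: 43 39 13 24 7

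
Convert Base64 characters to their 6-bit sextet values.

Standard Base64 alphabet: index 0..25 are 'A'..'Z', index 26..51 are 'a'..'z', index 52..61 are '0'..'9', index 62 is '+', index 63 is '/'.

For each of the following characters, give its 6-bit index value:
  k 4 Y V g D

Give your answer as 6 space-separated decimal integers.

'k': a..z range, 26 + ord('k') − ord('a') = 36
'4': 0..9 range, 52 + ord('4') − ord('0') = 56
'Y': A..Z range, ord('Y') − ord('A') = 24
'V': A..Z range, ord('V') − ord('A') = 21
'g': a..z range, 26 + ord('g') − ord('a') = 32
'D': A..Z range, ord('D') − ord('A') = 3

Answer: 36 56 24 21 32 3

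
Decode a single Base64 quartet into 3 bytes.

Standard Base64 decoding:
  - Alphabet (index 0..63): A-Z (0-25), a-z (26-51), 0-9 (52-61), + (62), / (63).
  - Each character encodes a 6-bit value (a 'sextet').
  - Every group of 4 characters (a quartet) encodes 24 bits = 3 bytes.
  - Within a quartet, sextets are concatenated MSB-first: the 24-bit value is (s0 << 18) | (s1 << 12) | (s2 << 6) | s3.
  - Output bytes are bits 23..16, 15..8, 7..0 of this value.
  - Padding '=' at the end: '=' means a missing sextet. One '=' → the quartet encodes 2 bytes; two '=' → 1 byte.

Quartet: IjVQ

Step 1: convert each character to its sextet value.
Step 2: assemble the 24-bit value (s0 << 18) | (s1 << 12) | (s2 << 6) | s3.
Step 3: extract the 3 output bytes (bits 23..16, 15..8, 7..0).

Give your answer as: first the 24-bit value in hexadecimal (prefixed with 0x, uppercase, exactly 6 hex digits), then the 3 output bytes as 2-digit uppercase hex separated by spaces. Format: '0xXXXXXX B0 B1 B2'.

Answer: 0x223550 22 35 50

Derivation:
Sextets: I=8, j=35, V=21, Q=16
24-bit: (8<<18) | (35<<12) | (21<<6) | 16
      = 0x200000 | 0x023000 | 0x000540 | 0x000010
      = 0x223550
Bytes: (v>>16)&0xFF=22, (v>>8)&0xFF=35, v&0xFF=50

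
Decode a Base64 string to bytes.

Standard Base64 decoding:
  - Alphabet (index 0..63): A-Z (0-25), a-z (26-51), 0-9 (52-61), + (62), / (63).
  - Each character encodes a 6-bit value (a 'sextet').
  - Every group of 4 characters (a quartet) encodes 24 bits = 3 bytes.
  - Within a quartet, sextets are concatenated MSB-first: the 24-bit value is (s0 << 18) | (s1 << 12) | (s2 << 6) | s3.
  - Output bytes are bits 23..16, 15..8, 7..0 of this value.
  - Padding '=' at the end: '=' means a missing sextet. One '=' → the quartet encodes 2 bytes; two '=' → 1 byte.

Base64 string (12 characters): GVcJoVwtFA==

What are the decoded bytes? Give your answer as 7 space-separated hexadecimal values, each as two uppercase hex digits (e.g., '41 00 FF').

After char 0 ('G'=6): chars_in_quartet=1 acc=0x6 bytes_emitted=0
After char 1 ('V'=21): chars_in_quartet=2 acc=0x195 bytes_emitted=0
After char 2 ('c'=28): chars_in_quartet=3 acc=0x655C bytes_emitted=0
After char 3 ('J'=9): chars_in_quartet=4 acc=0x195709 -> emit 19 57 09, reset; bytes_emitted=3
After char 4 ('o'=40): chars_in_quartet=1 acc=0x28 bytes_emitted=3
After char 5 ('V'=21): chars_in_quartet=2 acc=0xA15 bytes_emitted=3
After char 6 ('w'=48): chars_in_quartet=3 acc=0x28570 bytes_emitted=3
After char 7 ('t'=45): chars_in_quartet=4 acc=0xA15C2D -> emit A1 5C 2D, reset; bytes_emitted=6
After char 8 ('F'=5): chars_in_quartet=1 acc=0x5 bytes_emitted=6
After char 9 ('A'=0): chars_in_quartet=2 acc=0x140 bytes_emitted=6
Padding '==': partial quartet acc=0x140 -> emit 14; bytes_emitted=7

Answer: 19 57 09 A1 5C 2D 14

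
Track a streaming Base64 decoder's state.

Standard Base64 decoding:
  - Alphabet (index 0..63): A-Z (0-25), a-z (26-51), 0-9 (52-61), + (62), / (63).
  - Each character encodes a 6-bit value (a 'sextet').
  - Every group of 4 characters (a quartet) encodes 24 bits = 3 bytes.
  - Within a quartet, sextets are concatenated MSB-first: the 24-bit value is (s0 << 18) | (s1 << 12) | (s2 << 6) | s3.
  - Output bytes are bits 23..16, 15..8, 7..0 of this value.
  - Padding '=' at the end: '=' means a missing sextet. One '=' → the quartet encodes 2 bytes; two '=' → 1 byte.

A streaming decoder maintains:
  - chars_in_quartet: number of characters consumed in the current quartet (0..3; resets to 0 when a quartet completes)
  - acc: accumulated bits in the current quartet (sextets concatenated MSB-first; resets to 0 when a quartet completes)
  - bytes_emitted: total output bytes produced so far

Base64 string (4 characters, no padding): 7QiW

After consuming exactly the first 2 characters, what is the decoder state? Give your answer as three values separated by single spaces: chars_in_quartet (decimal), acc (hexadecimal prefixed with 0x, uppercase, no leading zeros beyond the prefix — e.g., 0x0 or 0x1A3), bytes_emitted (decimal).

After char 0 ('7'=59): chars_in_quartet=1 acc=0x3B bytes_emitted=0
After char 1 ('Q'=16): chars_in_quartet=2 acc=0xED0 bytes_emitted=0

Answer: 2 0xED0 0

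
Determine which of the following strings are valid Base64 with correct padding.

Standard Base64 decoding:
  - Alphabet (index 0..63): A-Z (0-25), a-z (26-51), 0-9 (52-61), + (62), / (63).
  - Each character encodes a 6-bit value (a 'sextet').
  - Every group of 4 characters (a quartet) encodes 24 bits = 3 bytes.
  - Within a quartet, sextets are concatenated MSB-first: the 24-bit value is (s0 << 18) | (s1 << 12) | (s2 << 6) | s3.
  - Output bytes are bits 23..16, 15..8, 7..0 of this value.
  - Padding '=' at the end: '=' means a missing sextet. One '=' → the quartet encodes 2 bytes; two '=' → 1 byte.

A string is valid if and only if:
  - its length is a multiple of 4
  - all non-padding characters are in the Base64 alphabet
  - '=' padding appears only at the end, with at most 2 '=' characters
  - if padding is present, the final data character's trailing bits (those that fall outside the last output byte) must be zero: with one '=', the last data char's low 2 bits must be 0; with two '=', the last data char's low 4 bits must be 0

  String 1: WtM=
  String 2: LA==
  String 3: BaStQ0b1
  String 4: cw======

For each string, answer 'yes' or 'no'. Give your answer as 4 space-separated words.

Answer: yes yes yes no

Derivation:
String 1: 'WtM=' → valid
String 2: 'LA==' → valid
String 3: 'BaStQ0b1' → valid
String 4: 'cw======' → invalid (6 pad chars (max 2))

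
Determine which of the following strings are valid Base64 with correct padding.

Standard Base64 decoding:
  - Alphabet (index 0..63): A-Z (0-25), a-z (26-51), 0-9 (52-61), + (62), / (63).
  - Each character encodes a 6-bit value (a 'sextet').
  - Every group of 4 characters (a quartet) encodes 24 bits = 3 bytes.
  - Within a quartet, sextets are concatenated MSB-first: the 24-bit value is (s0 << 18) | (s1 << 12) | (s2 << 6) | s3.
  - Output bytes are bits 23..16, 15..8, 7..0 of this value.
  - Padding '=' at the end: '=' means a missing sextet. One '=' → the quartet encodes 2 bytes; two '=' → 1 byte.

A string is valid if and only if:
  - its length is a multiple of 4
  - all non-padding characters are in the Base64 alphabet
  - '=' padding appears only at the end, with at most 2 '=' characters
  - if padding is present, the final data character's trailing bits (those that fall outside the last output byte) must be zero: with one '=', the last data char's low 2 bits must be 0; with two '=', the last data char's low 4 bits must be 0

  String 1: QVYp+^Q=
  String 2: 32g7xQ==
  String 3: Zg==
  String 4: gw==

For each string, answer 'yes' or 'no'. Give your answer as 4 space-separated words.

Answer: no yes yes yes

Derivation:
String 1: 'QVYp+^Q=' → invalid (bad char(s): ['^'])
String 2: '32g7xQ==' → valid
String 3: 'Zg==' → valid
String 4: 'gw==' → valid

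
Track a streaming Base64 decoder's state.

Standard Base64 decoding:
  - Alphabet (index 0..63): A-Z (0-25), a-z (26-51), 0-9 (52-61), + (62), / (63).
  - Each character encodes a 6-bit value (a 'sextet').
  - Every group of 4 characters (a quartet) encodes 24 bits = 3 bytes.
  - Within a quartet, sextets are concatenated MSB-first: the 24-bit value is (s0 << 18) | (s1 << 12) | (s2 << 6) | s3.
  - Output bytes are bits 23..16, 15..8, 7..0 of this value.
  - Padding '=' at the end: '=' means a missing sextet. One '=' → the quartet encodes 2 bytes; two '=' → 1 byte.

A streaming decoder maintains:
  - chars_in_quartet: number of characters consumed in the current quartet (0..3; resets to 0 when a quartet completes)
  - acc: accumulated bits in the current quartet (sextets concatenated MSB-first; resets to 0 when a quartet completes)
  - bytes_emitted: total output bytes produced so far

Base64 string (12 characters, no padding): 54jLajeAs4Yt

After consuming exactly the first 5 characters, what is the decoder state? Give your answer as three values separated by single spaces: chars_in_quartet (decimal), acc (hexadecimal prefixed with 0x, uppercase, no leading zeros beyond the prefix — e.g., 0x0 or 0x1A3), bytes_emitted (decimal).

Answer: 1 0x1A 3

Derivation:
After char 0 ('5'=57): chars_in_quartet=1 acc=0x39 bytes_emitted=0
After char 1 ('4'=56): chars_in_quartet=2 acc=0xE78 bytes_emitted=0
After char 2 ('j'=35): chars_in_quartet=3 acc=0x39E23 bytes_emitted=0
After char 3 ('L'=11): chars_in_quartet=4 acc=0xE788CB -> emit E7 88 CB, reset; bytes_emitted=3
After char 4 ('a'=26): chars_in_quartet=1 acc=0x1A bytes_emitted=3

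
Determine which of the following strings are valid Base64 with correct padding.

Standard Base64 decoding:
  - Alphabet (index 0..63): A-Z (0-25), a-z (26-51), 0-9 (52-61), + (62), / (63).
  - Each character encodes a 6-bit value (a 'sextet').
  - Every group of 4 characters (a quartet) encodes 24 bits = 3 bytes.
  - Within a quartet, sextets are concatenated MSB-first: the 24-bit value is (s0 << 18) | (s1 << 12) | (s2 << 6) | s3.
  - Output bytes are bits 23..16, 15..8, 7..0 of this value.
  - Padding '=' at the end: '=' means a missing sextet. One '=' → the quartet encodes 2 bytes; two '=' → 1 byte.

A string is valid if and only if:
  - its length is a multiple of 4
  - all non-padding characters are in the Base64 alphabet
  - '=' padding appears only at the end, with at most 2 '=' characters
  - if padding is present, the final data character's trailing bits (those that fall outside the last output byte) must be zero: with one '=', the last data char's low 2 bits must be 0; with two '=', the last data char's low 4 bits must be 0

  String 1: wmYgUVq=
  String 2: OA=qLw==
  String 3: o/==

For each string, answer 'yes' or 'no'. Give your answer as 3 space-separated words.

String 1: 'wmYgUVq=' → invalid (bad trailing bits)
String 2: 'OA=qLw==' → invalid (bad char(s): ['=']; '=' in middle)
String 3: 'o/==' → invalid (bad trailing bits)

Answer: no no no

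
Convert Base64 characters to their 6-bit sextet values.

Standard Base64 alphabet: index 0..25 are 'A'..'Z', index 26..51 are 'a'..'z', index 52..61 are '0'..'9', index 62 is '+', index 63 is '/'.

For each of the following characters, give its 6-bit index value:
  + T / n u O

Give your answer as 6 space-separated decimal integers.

'+': index 62
'T': A..Z range, ord('T') − ord('A') = 19
'/': index 63
'n': a..z range, 26 + ord('n') − ord('a') = 39
'u': a..z range, 26 + ord('u') − ord('a') = 46
'O': A..Z range, ord('O') − ord('A') = 14

Answer: 62 19 63 39 46 14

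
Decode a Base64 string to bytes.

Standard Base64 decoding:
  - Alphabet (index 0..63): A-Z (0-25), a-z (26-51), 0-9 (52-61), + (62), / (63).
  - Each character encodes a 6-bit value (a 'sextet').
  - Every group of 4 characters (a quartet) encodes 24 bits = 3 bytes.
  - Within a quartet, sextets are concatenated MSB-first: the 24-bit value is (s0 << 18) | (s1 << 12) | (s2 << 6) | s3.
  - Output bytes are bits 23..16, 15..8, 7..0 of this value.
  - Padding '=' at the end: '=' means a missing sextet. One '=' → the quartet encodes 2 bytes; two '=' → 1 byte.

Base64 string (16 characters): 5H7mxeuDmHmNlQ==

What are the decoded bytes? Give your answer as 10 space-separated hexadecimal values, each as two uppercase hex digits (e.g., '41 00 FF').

After char 0 ('5'=57): chars_in_quartet=1 acc=0x39 bytes_emitted=0
After char 1 ('H'=7): chars_in_quartet=2 acc=0xE47 bytes_emitted=0
After char 2 ('7'=59): chars_in_quartet=3 acc=0x391FB bytes_emitted=0
After char 3 ('m'=38): chars_in_quartet=4 acc=0xE47EE6 -> emit E4 7E E6, reset; bytes_emitted=3
After char 4 ('x'=49): chars_in_quartet=1 acc=0x31 bytes_emitted=3
After char 5 ('e'=30): chars_in_quartet=2 acc=0xC5E bytes_emitted=3
After char 6 ('u'=46): chars_in_quartet=3 acc=0x317AE bytes_emitted=3
After char 7 ('D'=3): chars_in_quartet=4 acc=0xC5EB83 -> emit C5 EB 83, reset; bytes_emitted=6
After char 8 ('m'=38): chars_in_quartet=1 acc=0x26 bytes_emitted=6
After char 9 ('H'=7): chars_in_quartet=2 acc=0x987 bytes_emitted=6
After char 10 ('m'=38): chars_in_quartet=3 acc=0x261E6 bytes_emitted=6
After char 11 ('N'=13): chars_in_quartet=4 acc=0x98798D -> emit 98 79 8D, reset; bytes_emitted=9
After char 12 ('l'=37): chars_in_quartet=1 acc=0x25 bytes_emitted=9
After char 13 ('Q'=16): chars_in_quartet=2 acc=0x950 bytes_emitted=9
Padding '==': partial quartet acc=0x950 -> emit 95; bytes_emitted=10

Answer: E4 7E E6 C5 EB 83 98 79 8D 95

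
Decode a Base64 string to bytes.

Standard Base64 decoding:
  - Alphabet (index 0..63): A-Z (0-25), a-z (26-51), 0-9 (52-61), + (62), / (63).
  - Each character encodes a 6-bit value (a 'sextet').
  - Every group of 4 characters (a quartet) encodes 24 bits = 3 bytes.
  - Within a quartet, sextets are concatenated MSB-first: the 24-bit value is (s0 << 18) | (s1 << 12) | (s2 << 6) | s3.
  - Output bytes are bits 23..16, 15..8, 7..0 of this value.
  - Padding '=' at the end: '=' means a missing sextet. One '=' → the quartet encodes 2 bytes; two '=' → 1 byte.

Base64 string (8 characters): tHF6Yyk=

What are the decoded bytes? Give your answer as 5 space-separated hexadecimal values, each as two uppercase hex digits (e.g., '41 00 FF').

Answer: B4 71 7A 63 29

Derivation:
After char 0 ('t'=45): chars_in_quartet=1 acc=0x2D bytes_emitted=0
After char 1 ('H'=7): chars_in_quartet=2 acc=0xB47 bytes_emitted=0
After char 2 ('F'=5): chars_in_quartet=3 acc=0x2D1C5 bytes_emitted=0
After char 3 ('6'=58): chars_in_quartet=4 acc=0xB4717A -> emit B4 71 7A, reset; bytes_emitted=3
After char 4 ('Y'=24): chars_in_quartet=1 acc=0x18 bytes_emitted=3
After char 5 ('y'=50): chars_in_quartet=2 acc=0x632 bytes_emitted=3
After char 6 ('k'=36): chars_in_quartet=3 acc=0x18CA4 bytes_emitted=3
Padding '=': partial quartet acc=0x18CA4 -> emit 63 29; bytes_emitted=5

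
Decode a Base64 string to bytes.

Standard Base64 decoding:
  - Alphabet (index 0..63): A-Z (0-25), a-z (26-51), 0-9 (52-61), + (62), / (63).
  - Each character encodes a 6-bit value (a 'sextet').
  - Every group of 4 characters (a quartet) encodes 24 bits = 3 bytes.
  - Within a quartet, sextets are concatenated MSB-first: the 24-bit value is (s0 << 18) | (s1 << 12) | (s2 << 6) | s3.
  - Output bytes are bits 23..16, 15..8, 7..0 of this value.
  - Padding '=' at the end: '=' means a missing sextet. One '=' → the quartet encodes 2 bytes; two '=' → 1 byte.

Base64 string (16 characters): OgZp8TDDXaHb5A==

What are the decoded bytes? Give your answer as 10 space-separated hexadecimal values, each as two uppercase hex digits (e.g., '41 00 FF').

Answer: 3A 06 69 F1 30 C3 5D A1 DB E4

Derivation:
After char 0 ('O'=14): chars_in_quartet=1 acc=0xE bytes_emitted=0
After char 1 ('g'=32): chars_in_quartet=2 acc=0x3A0 bytes_emitted=0
After char 2 ('Z'=25): chars_in_quartet=3 acc=0xE819 bytes_emitted=0
After char 3 ('p'=41): chars_in_quartet=4 acc=0x3A0669 -> emit 3A 06 69, reset; bytes_emitted=3
After char 4 ('8'=60): chars_in_quartet=1 acc=0x3C bytes_emitted=3
After char 5 ('T'=19): chars_in_quartet=2 acc=0xF13 bytes_emitted=3
After char 6 ('D'=3): chars_in_quartet=3 acc=0x3C4C3 bytes_emitted=3
After char 7 ('D'=3): chars_in_quartet=4 acc=0xF130C3 -> emit F1 30 C3, reset; bytes_emitted=6
After char 8 ('X'=23): chars_in_quartet=1 acc=0x17 bytes_emitted=6
After char 9 ('a'=26): chars_in_quartet=2 acc=0x5DA bytes_emitted=6
After char 10 ('H'=7): chars_in_quartet=3 acc=0x17687 bytes_emitted=6
After char 11 ('b'=27): chars_in_quartet=4 acc=0x5DA1DB -> emit 5D A1 DB, reset; bytes_emitted=9
After char 12 ('5'=57): chars_in_quartet=1 acc=0x39 bytes_emitted=9
After char 13 ('A'=0): chars_in_quartet=2 acc=0xE40 bytes_emitted=9
Padding '==': partial quartet acc=0xE40 -> emit E4; bytes_emitted=10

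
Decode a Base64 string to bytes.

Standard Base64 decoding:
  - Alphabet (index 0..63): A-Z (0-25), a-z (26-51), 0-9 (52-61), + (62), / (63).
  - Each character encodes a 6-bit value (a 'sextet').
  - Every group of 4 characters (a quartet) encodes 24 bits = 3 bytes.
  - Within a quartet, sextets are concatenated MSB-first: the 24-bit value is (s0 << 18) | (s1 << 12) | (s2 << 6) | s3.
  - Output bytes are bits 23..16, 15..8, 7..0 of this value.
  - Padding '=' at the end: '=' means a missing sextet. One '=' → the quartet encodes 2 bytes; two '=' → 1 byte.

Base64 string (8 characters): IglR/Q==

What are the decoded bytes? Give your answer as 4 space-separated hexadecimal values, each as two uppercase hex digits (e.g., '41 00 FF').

Answer: 22 09 51 FD

Derivation:
After char 0 ('I'=8): chars_in_quartet=1 acc=0x8 bytes_emitted=0
After char 1 ('g'=32): chars_in_quartet=2 acc=0x220 bytes_emitted=0
After char 2 ('l'=37): chars_in_quartet=3 acc=0x8825 bytes_emitted=0
After char 3 ('R'=17): chars_in_quartet=4 acc=0x220951 -> emit 22 09 51, reset; bytes_emitted=3
After char 4 ('/'=63): chars_in_quartet=1 acc=0x3F bytes_emitted=3
After char 5 ('Q'=16): chars_in_quartet=2 acc=0xFD0 bytes_emitted=3
Padding '==': partial quartet acc=0xFD0 -> emit FD; bytes_emitted=4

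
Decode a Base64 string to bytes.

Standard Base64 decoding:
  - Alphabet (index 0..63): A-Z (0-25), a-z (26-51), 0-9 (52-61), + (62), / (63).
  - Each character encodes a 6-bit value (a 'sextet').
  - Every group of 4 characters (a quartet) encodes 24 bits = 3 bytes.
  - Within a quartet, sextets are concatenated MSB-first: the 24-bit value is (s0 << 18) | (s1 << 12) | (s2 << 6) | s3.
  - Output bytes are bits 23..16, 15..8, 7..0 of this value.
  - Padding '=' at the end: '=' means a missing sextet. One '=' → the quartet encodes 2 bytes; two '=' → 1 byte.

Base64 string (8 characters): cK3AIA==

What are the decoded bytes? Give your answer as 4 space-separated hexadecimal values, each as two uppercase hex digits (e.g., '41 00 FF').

After char 0 ('c'=28): chars_in_quartet=1 acc=0x1C bytes_emitted=0
After char 1 ('K'=10): chars_in_quartet=2 acc=0x70A bytes_emitted=0
After char 2 ('3'=55): chars_in_quartet=3 acc=0x1C2B7 bytes_emitted=0
After char 3 ('A'=0): chars_in_quartet=4 acc=0x70ADC0 -> emit 70 AD C0, reset; bytes_emitted=3
After char 4 ('I'=8): chars_in_quartet=1 acc=0x8 bytes_emitted=3
After char 5 ('A'=0): chars_in_quartet=2 acc=0x200 bytes_emitted=3
Padding '==': partial quartet acc=0x200 -> emit 20; bytes_emitted=4

Answer: 70 AD C0 20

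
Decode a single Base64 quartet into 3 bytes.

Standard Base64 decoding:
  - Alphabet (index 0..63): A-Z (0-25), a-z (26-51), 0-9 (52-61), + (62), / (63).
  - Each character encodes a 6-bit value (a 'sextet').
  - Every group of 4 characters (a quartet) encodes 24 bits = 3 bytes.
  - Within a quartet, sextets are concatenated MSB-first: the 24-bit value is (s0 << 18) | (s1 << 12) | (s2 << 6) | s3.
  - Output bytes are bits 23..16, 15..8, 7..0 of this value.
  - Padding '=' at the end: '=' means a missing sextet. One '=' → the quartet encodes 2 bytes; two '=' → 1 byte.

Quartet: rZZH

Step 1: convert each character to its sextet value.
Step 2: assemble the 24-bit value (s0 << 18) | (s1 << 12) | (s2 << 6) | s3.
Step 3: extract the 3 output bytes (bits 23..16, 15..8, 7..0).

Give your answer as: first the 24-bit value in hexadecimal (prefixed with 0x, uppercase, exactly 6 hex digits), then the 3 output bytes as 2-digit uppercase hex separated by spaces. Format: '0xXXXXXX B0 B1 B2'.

Answer: 0xAD9647 AD 96 47

Derivation:
Sextets: r=43, Z=25, Z=25, H=7
24-bit: (43<<18) | (25<<12) | (25<<6) | 7
      = 0xAC0000 | 0x019000 | 0x000640 | 0x000007
      = 0xAD9647
Bytes: (v>>16)&0xFF=AD, (v>>8)&0xFF=96, v&0xFF=47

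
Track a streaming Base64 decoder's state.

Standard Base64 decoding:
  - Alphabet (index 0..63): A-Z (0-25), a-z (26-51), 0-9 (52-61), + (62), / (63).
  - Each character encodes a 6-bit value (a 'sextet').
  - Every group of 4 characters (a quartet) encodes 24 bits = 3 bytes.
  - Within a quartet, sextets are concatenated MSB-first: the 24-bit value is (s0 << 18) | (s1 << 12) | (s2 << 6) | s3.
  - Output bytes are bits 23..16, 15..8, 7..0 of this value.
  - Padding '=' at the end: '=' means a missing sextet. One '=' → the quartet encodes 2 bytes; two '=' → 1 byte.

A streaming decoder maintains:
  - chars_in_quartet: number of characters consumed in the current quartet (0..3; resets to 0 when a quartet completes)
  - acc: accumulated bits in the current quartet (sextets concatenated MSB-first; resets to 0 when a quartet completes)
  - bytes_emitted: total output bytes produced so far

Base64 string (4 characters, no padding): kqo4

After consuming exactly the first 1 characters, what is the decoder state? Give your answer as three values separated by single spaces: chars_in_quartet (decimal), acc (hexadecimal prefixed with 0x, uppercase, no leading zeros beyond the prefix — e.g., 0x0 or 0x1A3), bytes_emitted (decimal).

After char 0 ('k'=36): chars_in_quartet=1 acc=0x24 bytes_emitted=0

Answer: 1 0x24 0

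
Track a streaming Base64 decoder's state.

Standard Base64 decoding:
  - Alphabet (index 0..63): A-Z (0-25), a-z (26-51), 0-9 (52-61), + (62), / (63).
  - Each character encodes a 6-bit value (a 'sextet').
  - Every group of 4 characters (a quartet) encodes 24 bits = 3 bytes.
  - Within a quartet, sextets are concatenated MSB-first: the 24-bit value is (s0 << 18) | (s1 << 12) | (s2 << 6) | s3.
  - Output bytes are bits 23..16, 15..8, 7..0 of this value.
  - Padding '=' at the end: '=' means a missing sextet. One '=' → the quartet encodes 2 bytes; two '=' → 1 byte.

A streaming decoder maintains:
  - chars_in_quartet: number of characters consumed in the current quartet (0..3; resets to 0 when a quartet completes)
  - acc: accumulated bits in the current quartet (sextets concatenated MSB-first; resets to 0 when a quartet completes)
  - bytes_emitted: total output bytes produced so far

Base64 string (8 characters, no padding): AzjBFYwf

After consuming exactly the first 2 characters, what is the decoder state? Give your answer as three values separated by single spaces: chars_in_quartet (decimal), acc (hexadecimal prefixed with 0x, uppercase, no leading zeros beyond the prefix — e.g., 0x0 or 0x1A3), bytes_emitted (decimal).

After char 0 ('A'=0): chars_in_quartet=1 acc=0x0 bytes_emitted=0
After char 1 ('z'=51): chars_in_quartet=2 acc=0x33 bytes_emitted=0

Answer: 2 0x33 0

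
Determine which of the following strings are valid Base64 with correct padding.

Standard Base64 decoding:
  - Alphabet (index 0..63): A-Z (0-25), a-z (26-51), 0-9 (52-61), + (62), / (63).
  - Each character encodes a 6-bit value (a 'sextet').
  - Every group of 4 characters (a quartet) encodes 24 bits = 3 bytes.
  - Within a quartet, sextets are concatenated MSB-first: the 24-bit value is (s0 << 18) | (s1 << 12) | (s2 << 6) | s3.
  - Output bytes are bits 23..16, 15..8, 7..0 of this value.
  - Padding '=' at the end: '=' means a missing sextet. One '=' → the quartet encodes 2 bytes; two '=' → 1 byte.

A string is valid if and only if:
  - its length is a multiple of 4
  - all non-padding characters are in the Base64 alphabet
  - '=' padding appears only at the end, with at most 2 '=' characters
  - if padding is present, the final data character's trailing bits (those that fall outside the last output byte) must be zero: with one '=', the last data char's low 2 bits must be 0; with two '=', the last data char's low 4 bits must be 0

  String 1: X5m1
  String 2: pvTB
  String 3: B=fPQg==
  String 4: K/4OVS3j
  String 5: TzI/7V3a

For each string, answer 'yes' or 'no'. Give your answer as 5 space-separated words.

String 1: 'X5m1' → valid
String 2: 'pvTB' → valid
String 3: 'B=fPQg==' → invalid (bad char(s): ['=']; '=' in middle)
String 4: 'K/4OVS3j' → valid
String 5: 'TzI/7V3a' → valid

Answer: yes yes no yes yes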